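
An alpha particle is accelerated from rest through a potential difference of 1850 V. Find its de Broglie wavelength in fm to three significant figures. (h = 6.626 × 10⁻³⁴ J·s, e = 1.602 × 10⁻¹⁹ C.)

KE = 2eV = 2 × 1.602 × 10⁻¹⁹ × 1850 = 5.927 × 10⁻¹⁶ J.
p = √(2mKE) = √(2 × 6.645 × 10⁻²⁷ × 5.927 × 10⁻¹⁶) = 2.807 × 10⁻²¹ kg·m/s.
λ = h/p = 6.626 × 10⁻³⁴ / 2.807 × 10⁻²¹ = 2.36 × 10⁻¹³ m = 236 fm.

λ = 236 fm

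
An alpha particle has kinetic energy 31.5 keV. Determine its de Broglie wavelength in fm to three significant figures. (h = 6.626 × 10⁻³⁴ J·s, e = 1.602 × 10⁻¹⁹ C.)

λ = 80.9 fm

KE = 31.5 keV = 5.046 × 10⁻¹⁵ J.
p = √(2mKE) = √(2 × 6.645 × 10⁻²⁷ × 5.046 × 10⁻¹⁵) = 8.189 × 10⁻²¹ kg·m/s.
λ = h/p = 6.626 × 10⁻³⁴ / 8.189 × 10⁻²¹ = 8.09 × 10⁻¹⁴ m = 80.9 fm.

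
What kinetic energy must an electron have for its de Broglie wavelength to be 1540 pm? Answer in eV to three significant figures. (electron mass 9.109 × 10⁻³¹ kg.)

p = h/λ = 6.626 × 10⁻³⁴ / 1.540 × 10⁻⁹ = 4.303 × 10⁻²⁵ kg·m/s.
KE = p²/(2m) = (4.303 × 10⁻²⁵)² / (2 × 9.109 × 10⁻³¹) = 1.016 × 10⁻¹⁹ J = 0.634 eV.

KE = 0.634 eV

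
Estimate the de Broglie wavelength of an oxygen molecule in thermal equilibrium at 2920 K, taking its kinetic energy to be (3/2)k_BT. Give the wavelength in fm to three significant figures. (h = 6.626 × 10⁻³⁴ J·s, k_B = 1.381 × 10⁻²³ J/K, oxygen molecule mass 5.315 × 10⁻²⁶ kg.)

KE = (3/2)k_BT = 1.5 × 1.381 × 10⁻²³ × 2920 = 6.049 × 10⁻²⁰ J.
p = √(2mKE) = √(2 × 5.315 × 10⁻²⁶ × 6.049 × 10⁻²⁰) = 8.019 × 10⁻²³ kg·m/s.
λ = h/p = 8.26 × 10⁻¹² m = 8260 fm.

λ = 8260 fm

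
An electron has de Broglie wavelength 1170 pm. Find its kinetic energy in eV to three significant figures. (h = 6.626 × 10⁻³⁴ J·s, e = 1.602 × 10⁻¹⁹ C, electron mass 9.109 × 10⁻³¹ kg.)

KE = 1.10 eV

p = h/λ = 6.626 × 10⁻³⁴ / 1.170 × 10⁻⁹ = 5.663 × 10⁻²⁵ kg·m/s.
KE = p²/(2m) = (5.663 × 10⁻²⁵)² / (2 × 9.109 × 10⁻³¹) = 1.760 × 10⁻¹⁹ J = 1.10 eV.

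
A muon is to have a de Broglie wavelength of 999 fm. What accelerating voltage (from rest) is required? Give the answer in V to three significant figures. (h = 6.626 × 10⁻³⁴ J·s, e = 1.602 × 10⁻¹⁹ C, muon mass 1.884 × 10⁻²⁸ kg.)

p = h/λ = 6.626 × 10⁻³⁴ / 9.990 × 10⁻¹³ = 6.633 × 10⁻²² kg·m/s.
KE = p²/(2m) = 1.168 × 10⁻¹⁵ J.
V = KE/e = 1.168 × 10⁻¹⁵ / (1.602 × 10⁻¹⁹) = 7290 V.

V = 7290 V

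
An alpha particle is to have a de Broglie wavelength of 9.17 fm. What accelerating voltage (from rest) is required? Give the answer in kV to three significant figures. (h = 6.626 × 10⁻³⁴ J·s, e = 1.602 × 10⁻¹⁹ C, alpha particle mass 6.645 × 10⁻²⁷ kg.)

p = h/λ = 6.626 × 10⁻³⁴ / 9.170 × 10⁻¹⁵ = 7.226 × 10⁻²⁰ kg·m/s.
KE = p²/(2m) = 3.929 × 10⁻¹³ J.
V = KE/2e = 3.929 × 10⁻¹³ / (2 × 1.602 × 10⁻¹⁹) = 1230 kV.

V = 1230 kV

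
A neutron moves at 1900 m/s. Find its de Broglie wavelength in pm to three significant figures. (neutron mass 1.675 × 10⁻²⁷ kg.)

λ = 208 pm

p = mv = 1.675 × 10⁻²⁷ × 1900 = 3.183 × 10⁻²⁴ kg·m/s.
λ = h/p = 6.626 × 10⁻³⁴ / 3.183 × 10⁻²⁴ = 2.08 × 10⁻¹⁰ m = 208 pm.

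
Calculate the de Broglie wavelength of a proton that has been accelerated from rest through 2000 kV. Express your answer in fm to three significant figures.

KE = eV = 1.602 × 10⁻¹⁹ × 2.000 × 10⁶ = 3.204 × 10⁻¹³ J.
p = √(2mKE) = √(2 × 1.673 × 10⁻²⁷ × 3.204 × 10⁻¹³) = 3.274 × 10⁻²⁰ kg·m/s.
λ = h/p = 6.626 × 10⁻³⁴ / 3.274 × 10⁻²⁰ = 2.02 × 10⁻¹⁴ m = 20.2 fm.

λ = 20.2 fm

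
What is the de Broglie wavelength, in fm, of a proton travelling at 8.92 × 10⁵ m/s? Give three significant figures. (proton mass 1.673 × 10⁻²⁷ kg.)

p = mv = 1.673 × 10⁻²⁷ × 8.92 × 10⁵ = 1.492 × 10⁻²¹ kg·m/s.
λ = h/p = 6.626 × 10⁻³⁴ / 1.492 × 10⁻²¹ = 4.44 × 10⁻¹³ m = 444 fm.

λ = 444 fm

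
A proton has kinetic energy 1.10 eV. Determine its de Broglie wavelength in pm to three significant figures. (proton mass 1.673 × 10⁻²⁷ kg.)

λ = 27.3 pm

KE = 1.10 eV = 1.762 × 10⁻¹⁹ J.
p = √(2mKE) = √(2 × 1.673 × 10⁻²⁷ × 1.762 × 10⁻¹⁹) = 2.428 × 10⁻²³ kg·m/s.
λ = h/p = 6.626 × 10⁻³⁴ / 2.428 × 10⁻²³ = 2.73 × 10⁻¹¹ m = 27.3 pm.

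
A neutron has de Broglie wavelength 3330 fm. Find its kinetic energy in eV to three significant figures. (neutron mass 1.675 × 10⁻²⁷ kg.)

KE = 73.8 eV

p = h/λ = 6.626 × 10⁻³⁴ / 3.330 × 10⁻¹² = 1.990 × 10⁻²² kg·m/s.
KE = p²/(2m) = (1.990 × 10⁻²²)² / (2 × 1.675 × 10⁻²⁷) = 1.182 × 10⁻¹⁷ J = 73.8 eV.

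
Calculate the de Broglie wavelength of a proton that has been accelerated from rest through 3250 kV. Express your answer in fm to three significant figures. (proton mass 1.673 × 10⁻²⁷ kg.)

λ = 15.9 fm

KE = eV = 1.602 × 10⁻¹⁹ × 3.250 × 10⁶ = 5.207 × 10⁻¹³ J.
p = √(2mKE) = √(2 × 1.673 × 10⁻²⁷ × 5.207 × 10⁻¹³) = 4.174 × 10⁻²⁰ kg·m/s.
λ = h/p = 6.626 × 10⁻³⁴ / 4.174 × 10⁻²⁰ = 1.59 × 10⁻¹⁴ m = 15.9 fm.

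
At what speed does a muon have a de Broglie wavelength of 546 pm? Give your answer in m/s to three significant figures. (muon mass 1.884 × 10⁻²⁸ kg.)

v = 6440 m/s

p = h/λ = 6.626 × 10⁻³⁴ / 5.460 × 10⁻¹⁰ = 1.214 × 10⁻²⁴ kg·m/s.
v = p/m = 1.214 × 10⁻²⁴ / 1.884 × 10⁻²⁸ = 6.44 × 10³ m/s = 6440 m/s.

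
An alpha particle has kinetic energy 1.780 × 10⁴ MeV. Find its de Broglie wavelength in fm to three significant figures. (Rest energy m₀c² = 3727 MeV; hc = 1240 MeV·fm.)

λ = 0.0585 fm

Total energy E = KE + m₀c² = 1.780 × 10⁴ + 3727 = 21527 MeV.
(pc)² = E² − (m₀c²)² = (21527)² − (3727)² = 4.495 × 10⁸ MeV², so pc = 2.120 × 10⁴ MeV.
λ = hc/(pc) = 1240 MeV·fm / 2.120 × 10⁴ MeV = 0.0585 fm.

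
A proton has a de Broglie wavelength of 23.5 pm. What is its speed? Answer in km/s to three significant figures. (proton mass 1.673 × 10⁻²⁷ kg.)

p = h/λ = 6.626 × 10⁻³⁴ / 2.350 × 10⁻¹¹ = 2.820 × 10⁻²³ kg·m/s.
v = p/m = 2.820 × 10⁻²³ / 1.673 × 10⁻²⁷ = 1.69 × 10⁴ m/s = 16.9 km/s.

v = 16.9 km/s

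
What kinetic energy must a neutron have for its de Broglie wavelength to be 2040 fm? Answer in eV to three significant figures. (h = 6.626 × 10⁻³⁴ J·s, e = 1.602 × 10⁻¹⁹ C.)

KE = 197 eV

p = h/λ = 6.626 × 10⁻³⁴ / 2.040 × 10⁻¹² = 3.248 × 10⁻²² kg·m/s.
KE = p²/(2m) = (3.248 × 10⁻²²)² / (2 × 1.675 × 10⁻²⁷) = 3.149 × 10⁻¹⁷ J = 197 eV.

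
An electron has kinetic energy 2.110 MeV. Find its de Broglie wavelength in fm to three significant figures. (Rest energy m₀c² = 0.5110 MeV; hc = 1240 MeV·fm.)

Total energy E = KE + m₀c² = 2.110 + 0.5110 = 2.6210 MeV.
(pc)² = E² − (m₀c²)² = (2.6210)² − (0.5110)² = 6.609 MeV², so pc = 2.571 MeV.
λ = hc/(pc) = 1240 MeV·fm / 2.571 MeV = 482 fm.

λ = 482 fm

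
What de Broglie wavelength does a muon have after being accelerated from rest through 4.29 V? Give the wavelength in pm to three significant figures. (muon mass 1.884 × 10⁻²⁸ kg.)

λ = 41.2 pm

KE = eV = 1.602 × 10⁻¹⁹ × 4.290 = 6.873 × 10⁻¹⁹ J.
p = √(2mKE) = √(2 × 1.884 × 10⁻²⁸ × 6.873 × 10⁻¹⁹) = 1.609 × 10⁻²³ kg·m/s.
λ = h/p = 6.626 × 10⁻³⁴ / 1.609 × 10⁻²³ = 4.12 × 10⁻¹¹ m = 41.2 pm.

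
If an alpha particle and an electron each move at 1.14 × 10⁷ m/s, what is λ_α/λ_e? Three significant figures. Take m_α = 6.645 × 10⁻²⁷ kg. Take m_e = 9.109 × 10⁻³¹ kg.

λ_α/λ_e = 1.37 × 10⁻⁴

At fixed v, p = mv so λ = h/(mv) ∝ 1/m.
λ_α/λ_e = m_e/m_α = 9.109 × 10⁻³¹/6.645 × 10⁻²⁷ = 1.37 × 10⁻⁴.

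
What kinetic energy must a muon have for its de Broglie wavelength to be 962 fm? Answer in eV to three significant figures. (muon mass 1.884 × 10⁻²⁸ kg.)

KE = 7860 eV

p = h/λ = 6.626 × 10⁻³⁴ / 9.620 × 10⁻¹³ = 6.888 × 10⁻²² kg·m/s.
KE = p²/(2m) = (6.888 × 10⁻²²)² / (2 × 1.884 × 10⁻²⁸) = 1.259 × 10⁻¹⁵ J = 7860 eV.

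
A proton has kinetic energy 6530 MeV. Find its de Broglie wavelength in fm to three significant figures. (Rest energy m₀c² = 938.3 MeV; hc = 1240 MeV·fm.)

Total energy E = KE + m₀c² = 6530 + 938.3 = 7468.3 MeV.
(pc)² = E² − (m₀c²)² = (7468.3)² − (938.3)² = 5.490 × 10⁷ MeV², so pc = 7409 MeV.
λ = hc/(pc) = 1240 MeV·fm / 7409 MeV = 0.167 fm.

λ = 0.167 fm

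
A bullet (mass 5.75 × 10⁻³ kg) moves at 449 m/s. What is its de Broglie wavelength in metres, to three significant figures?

p = mv = 5.75 × 10⁻³ × 449 = 2.582 kg·m/s.
λ = h/p = 6.626 × 10⁻³⁴ / 2.582 = 2.57 × 10⁻³⁴ m.

λ = 2.57 × 10⁻³⁴ m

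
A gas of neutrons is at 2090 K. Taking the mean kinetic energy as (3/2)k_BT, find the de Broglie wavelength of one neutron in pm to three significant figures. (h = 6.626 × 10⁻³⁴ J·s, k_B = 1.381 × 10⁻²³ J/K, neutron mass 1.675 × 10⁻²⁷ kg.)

λ = 55.0 pm

KE = (3/2)k_BT = 1.5 × 1.381 × 10⁻²³ × 2090 = 4.329 × 10⁻²⁰ J.
p = √(2mKE) = √(2 × 1.675 × 10⁻²⁷ × 4.329 × 10⁻²⁰) = 1.204 × 10⁻²³ kg·m/s.
λ = h/p = 5.50 × 10⁻¹¹ m = 55.0 pm.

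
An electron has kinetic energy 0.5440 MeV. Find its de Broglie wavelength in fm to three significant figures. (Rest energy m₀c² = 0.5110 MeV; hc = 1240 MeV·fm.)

Total energy E = KE + m₀c² = 0.5440 + 0.5110 = 1.0550 MeV.
(pc)² = E² − (m₀c²)² = (1.0550)² − (0.5110)² = 0.8519 MeV², so pc = 0.9230 MeV.
λ = hc/(pc) = 1240 MeV·fm / 0.9230 MeV = 1340 fm.

λ = 1340 fm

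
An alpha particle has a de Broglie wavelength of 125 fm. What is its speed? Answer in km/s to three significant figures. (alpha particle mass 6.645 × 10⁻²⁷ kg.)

p = h/λ = 6.626 × 10⁻³⁴ / 1.250 × 10⁻¹³ = 5.301 × 10⁻²¹ kg·m/s.
v = p/m = 5.301 × 10⁻²¹ / 6.645 × 10⁻²⁷ = 7.98 × 10⁵ m/s = 798 km/s.

v = 798 km/s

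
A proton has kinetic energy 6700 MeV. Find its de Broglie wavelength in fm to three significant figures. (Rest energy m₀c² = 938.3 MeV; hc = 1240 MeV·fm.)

Total energy E = KE + m₀c² = 6700 + 938.3 = 7638.3 MeV.
(pc)² = E² − (m₀c²)² = (7638.3)² − (938.3)² = 5.746 × 10⁷ MeV², so pc = 7580 MeV.
λ = hc/(pc) = 1240 MeV·fm / 7580 MeV = 0.164 fm.

λ = 0.164 fm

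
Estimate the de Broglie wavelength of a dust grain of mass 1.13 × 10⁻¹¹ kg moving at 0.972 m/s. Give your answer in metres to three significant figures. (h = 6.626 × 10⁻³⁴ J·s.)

p = mv = 1.13 × 10⁻¹¹ × 0.972 = 1.098 × 10⁻¹¹ kg·m/s.
λ = h/p = 6.626 × 10⁻³⁴ / 1.098 × 10⁻¹¹ = 6.03 × 10⁻²³ m.

λ = 6.03 × 10⁻²³ m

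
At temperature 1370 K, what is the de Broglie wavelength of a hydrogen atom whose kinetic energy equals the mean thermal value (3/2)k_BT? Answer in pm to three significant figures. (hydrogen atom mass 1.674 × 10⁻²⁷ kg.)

λ = 68.0 pm

KE = (3/2)k_BT = 1.5 × 1.381 × 10⁻²³ × 1370 = 2.838 × 10⁻²⁰ J.
p = √(2mKE) = √(2 × 1.674 × 10⁻²⁷ × 2.838 × 10⁻²⁰) = 9.748 × 10⁻²⁴ kg·m/s.
λ = h/p = 6.80 × 10⁻¹¹ m = 68.0 pm.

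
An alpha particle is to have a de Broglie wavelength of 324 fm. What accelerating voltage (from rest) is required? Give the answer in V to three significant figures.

p = h/λ = 6.626 × 10⁻³⁴ / 3.240 × 10⁻¹³ = 2.045 × 10⁻²¹ kg·m/s.
KE = p²/(2m) = 3.147 × 10⁻¹⁶ J.
V = KE/2e = 3.147 × 10⁻¹⁶ / (2 × 1.602 × 10⁻¹⁹) = 982 V.

V = 982 V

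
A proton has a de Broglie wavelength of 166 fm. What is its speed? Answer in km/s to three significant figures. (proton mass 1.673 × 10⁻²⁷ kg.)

p = h/λ = 6.626 × 10⁻³⁴ / 1.660 × 10⁻¹³ = 3.992 × 10⁻²¹ kg·m/s.
v = p/m = 3.992 × 10⁻²¹ / 1.673 × 10⁻²⁷ = 2.39 × 10⁶ m/s = 2390 km/s.

v = 2390 km/s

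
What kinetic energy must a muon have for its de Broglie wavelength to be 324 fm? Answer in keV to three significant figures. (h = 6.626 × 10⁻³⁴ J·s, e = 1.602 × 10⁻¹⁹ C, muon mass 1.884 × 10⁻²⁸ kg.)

p = h/λ = 6.626 × 10⁻³⁴ / 3.240 × 10⁻¹³ = 2.045 × 10⁻²¹ kg·m/s.
KE = p²/(2m) = (2.045 × 10⁻²¹)² / (2 × 1.884 × 10⁻²⁸) = 1.110 × 10⁻¹⁴ J = 69.3 keV.

KE = 69.3 keV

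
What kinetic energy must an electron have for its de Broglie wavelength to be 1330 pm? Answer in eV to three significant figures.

KE = 0.850 eV

p = h/λ = 6.626 × 10⁻³⁴ / 1.330 × 10⁻⁹ = 4.982 × 10⁻²⁵ kg·m/s.
KE = p²/(2m) = (4.982 × 10⁻²⁵)² / (2 × 9.109 × 10⁻³¹) = 1.362 × 10⁻¹⁹ J = 0.850 eV.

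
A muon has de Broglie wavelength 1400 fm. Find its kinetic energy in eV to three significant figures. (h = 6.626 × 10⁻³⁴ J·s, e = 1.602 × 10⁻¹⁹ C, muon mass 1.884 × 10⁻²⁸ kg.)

p = h/λ = 6.626 × 10⁻³⁴ / 1.400 × 10⁻¹² = 4.733 × 10⁻²² kg·m/s.
KE = p²/(2m) = (4.733 × 10⁻²²)² / (2 × 1.884 × 10⁻²⁸) = 5.945 × 10⁻¹⁶ J = 3710 eV.

KE = 3710 eV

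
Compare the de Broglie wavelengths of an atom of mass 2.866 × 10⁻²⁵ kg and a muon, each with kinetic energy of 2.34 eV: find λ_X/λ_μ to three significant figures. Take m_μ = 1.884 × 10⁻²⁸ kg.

λ_X/λ_μ = 0.0256

At fixed KE, p = √(2mKE) so λ = h/p ∝ 1/√m.
λ_X/λ_μ = √(m_μ/m_X) = √(1.884 × 10⁻²⁸/2.866 × 10⁻²⁵) = √(6.574 × 10⁻⁴) = 0.0256.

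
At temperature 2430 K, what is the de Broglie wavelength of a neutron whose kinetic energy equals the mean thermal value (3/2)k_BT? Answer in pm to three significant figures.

KE = (3/2)k_BT = 1.5 × 1.381 × 10⁻²³ × 2430 = 5.034 × 10⁻²⁰ J.
p = √(2mKE) = √(2 × 1.675 × 10⁻²⁷ × 5.034 × 10⁻²⁰) = 1.299 × 10⁻²³ kg·m/s.
λ = h/p = 5.10 × 10⁻¹¹ m = 51.0 pm.

λ = 51.0 pm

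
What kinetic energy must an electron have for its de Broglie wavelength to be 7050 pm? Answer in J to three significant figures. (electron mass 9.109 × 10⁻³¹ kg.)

KE = 4.85 × 10⁻²¹ J

p = h/λ = 6.626 × 10⁻³⁴ / 7.050 × 10⁻⁹ = 9.399 × 10⁻²⁶ kg·m/s.
KE = p²/(2m) = (9.399 × 10⁻²⁶)² / (2 × 9.109 × 10⁻³¹) = 4.849 × 10⁻²¹ J = 4.85 × 10⁻²¹ J.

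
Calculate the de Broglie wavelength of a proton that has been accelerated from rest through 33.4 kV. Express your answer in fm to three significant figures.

KE = eV = 1.602 × 10⁻¹⁹ × 3.340 × 10⁴ = 5.351 × 10⁻¹⁵ J.
p = √(2mKE) = √(2 × 1.673 × 10⁻²⁷ × 5.351 × 10⁻¹⁵) = 4.231 × 10⁻²¹ kg·m/s.
λ = h/p = 6.626 × 10⁻³⁴ / 4.231 × 10⁻²¹ = 1.57 × 10⁻¹³ m = 157 fm.

λ = 157 fm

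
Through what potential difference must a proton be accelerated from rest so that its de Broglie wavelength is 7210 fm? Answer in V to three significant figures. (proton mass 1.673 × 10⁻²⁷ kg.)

V = 15.8 V

p = h/λ = 6.626 × 10⁻³⁴ / 7.210 × 10⁻¹² = 9.190 × 10⁻²³ kg·m/s.
KE = p²/(2m) = 2.524 × 10⁻¹⁸ J.
V = KE/e = 2.524 × 10⁻¹⁸ / (1.602 × 10⁻¹⁹) = 15.8 V.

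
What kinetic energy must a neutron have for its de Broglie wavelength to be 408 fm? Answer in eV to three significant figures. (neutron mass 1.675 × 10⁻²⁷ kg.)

KE = 4910 eV

p = h/λ = 6.626 × 10⁻³⁴ / 4.080 × 10⁻¹³ = 1.624 × 10⁻²¹ kg·m/s.
KE = p²/(2m) = (1.624 × 10⁻²¹)² / (2 × 1.675 × 10⁻²⁷) = 7.873 × 10⁻¹⁶ J = 4910 eV.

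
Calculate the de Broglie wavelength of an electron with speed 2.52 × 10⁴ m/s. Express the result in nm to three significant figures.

λ = 28.9 nm

p = mv = 9.109 × 10⁻³¹ × 2.52 × 10⁴ = 2.295 × 10⁻²⁶ kg·m/s.
λ = h/p = 6.626 × 10⁻³⁴ / 2.295 × 10⁻²⁶ = 2.89 × 10⁻⁸ m = 28.9 nm.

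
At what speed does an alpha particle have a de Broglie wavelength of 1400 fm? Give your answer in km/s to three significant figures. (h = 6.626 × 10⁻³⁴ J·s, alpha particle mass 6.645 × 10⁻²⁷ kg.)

p = h/λ = 6.626 × 10⁻³⁴ / 1.400 × 10⁻¹² = 4.733 × 10⁻²² kg·m/s.
v = p/m = 4.733 × 10⁻²² / 6.645 × 10⁻²⁷ = 7.12 × 10⁴ m/s = 71.2 km/s.

v = 71.2 km/s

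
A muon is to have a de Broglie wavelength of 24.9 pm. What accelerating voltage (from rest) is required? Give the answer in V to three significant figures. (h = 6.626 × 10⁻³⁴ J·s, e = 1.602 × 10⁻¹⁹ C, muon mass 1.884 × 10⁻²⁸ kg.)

p = h/λ = 6.626 × 10⁻³⁴ / 2.490 × 10⁻¹¹ = 2.661 × 10⁻²³ kg·m/s.
KE = p²/(2m) = 1.879 × 10⁻¹⁸ J.
V = KE/e = 1.879 × 10⁻¹⁸ / (1.602 × 10⁻¹⁹) = 11.7 V.

V = 11.7 V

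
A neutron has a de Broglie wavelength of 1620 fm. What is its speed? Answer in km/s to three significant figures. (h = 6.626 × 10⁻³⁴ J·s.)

v = 244 km/s

p = h/λ = 6.626 × 10⁻³⁴ / 1.620 × 10⁻¹² = 4.090 × 10⁻²² kg·m/s.
v = p/m = 4.090 × 10⁻²² / 1.675 × 10⁻²⁷ = 2.44 × 10⁵ m/s = 244 km/s.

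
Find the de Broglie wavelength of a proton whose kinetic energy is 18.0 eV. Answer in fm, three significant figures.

KE = 18.0 eV = 2.884 × 10⁻¹⁸ J.
p = √(2mKE) = √(2 × 1.673 × 10⁻²⁷ × 2.884 × 10⁻¹⁸) = 9.823 × 10⁻²³ kg·m/s.
λ = h/p = 6.626 × 10⁻³⁴ / 9.823 × 10⁻²³ = 6.75 × 10⁻¹² m = 6750 fm.

λ = 6750 fm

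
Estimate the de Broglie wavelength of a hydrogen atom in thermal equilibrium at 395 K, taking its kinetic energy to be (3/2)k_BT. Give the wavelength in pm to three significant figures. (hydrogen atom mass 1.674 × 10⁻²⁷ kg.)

KE = (3/2)k_BT = 1.5 × 1.381 × 10⁻²³ × 395 = 8.182 × 10⁻²¹ J.
p = √(2mKE) = √(2 × 1.674 × 10⁻²⁷ × 8.182 × 10⁻²¹) = 5.234 × 10⁻²⁴ kg·m/s.
λ = h/p = 1.27 × 10⁻¹⁰ m = 127 pm.

λ = 127 pm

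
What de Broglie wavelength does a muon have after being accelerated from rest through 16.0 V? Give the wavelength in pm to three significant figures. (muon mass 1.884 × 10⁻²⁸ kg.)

λ = 21.3 pm

KE = eV = 1.602 × 10⁻¹⁹ × 16.00 = 2.563 × 10⁻¹⁸ J.
p = √(2mKE) = √(2 × 1.884 × 10⁻²⁸ × 2.563 × 10⁻¹⁸) = 3.108 × 10⁻²³ kg·m/s.
λ = h/p = 6.626 × 10⁻³⁴ / 3.108 × 10⁻²³ = 2.13 × 10⁻¹¹ m = 21.3 pm.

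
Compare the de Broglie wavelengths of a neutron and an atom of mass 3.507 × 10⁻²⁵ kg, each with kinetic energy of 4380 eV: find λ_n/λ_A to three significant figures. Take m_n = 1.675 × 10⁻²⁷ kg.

At fixed KE, p = √(2mKE) so λ = h/p ∝ 1/√m.
λ_n/λ_A = √(m_A/m_n) = √(3.507 × 10⁻²⁵/1.675 × 10⁻²⁷) = √(209.4) = 14.5.

λ_n/λ_A = 14.5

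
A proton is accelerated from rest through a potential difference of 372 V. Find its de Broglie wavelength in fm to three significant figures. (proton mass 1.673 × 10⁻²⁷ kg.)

KE = eV = 1.602 × 10⁻¹⁹ × 372.0 = 5.959 × 10⁻¹⁷ J.
p = √(2mKE) = √(2 × 1.673 × 10⁻²⁷ × 5.959 × 10⁻¹⁷) = 4.465 × 10⁻²² kg·m/s.
λ = h/p = 6.626 × 10⁻³⁴ / 4.465 × 10⁻²² = 1.48 × 10⁻¹² m = 1480 fm.

λ = 1480 fm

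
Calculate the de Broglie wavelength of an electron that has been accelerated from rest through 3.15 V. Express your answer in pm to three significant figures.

λ = 691 pm

KE = eV = 1.602 × 10⁻¹⁹ × 3.150 = 5.046 × 10⁻¹⁹ J.
p = √(2mKE) = √(2 × 9.109 × 10⁻³¹ × 5.046 × 10⁻¹⁹) = 9.588 × 10⁻²⁵ kg·m/s.
λ = h/p = 6.626 × 10⁻³⁴ / 9.588 × 10⁻²⁵ = 6.91 × 10⁻¹⁰ m = 691 pm.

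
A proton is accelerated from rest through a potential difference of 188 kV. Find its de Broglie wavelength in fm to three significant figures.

λ = 66.0 fm

KE = eV = 1.602 × 10⁻¹⁹ × 1.880 × 10⁵ = 3.012 × 10⁻¹⁴ J.
p = √(2mKE) = √(2 × 1.673 × 10⁻²⁷ × 3.012 × 10⁻¹⁴) = 1.004 × 10⁻²⁰ kg·m/s.
λ = h/p = 6.626 × 10⁻³⁴ / 1.004 × 10⁻²⁰ = 6.60 × 10⁻¹⁴ m = 66.0 fm.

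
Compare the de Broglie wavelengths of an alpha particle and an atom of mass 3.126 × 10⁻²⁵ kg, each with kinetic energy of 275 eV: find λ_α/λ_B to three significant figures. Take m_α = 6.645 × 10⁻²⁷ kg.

λ_α/λ_B = 6.86

At fixed KE, p = √(2mKE) so λ = h/p ∝ 1/√m.
λ_α/λ_B = √(m_B/m_α) = √(3.126 × 10⁻²⁵/6.645 × 10⁻²⁷) = √(47.04) = 6.86.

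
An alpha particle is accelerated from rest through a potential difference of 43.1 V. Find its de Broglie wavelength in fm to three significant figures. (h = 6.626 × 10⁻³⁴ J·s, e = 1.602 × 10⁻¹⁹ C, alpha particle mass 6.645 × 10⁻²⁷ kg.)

λ = 1550 fm

KE = 2eV = 2 × 1.602 × 10⁻¹⁹ × 43.10 = 1.381 × 10⁻¹⁷ J.
p = √(2mKE) = √(2 × 6.645 × 10⁻²⁷ × 1.381 × 10⁻¹⁷) = 4.284 × 10⁻²² kg·m/s.
λ = h/p = 6.626 × 10⁻³⁴ / 4.284 × 10⁻²² = 1.55 × 10⁻¹² m = 1550 fm.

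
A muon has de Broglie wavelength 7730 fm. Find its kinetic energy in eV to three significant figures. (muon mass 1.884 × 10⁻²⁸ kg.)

p = h/λ = 6.626 × 10⁻³⁴ / 7.730 × 10⁻¹² = 8.572 × 10⁻²³ kg·m/s.
KE = p²/(2m) = (8.572 × 10⁻²³)² / (2 × 1.884 × 10⁻²⁸) = 1.950 × 10⁻¹⁷ J = 122 eV.

KE = 122 eV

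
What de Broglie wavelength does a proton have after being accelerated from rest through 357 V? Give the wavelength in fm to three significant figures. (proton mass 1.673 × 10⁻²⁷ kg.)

λ = 1510 fm

KE = eV = 1.602 × 10⁻¹⁹ × 357.0 = 5.719 × 10⁻¹⁷ J.
p = √(2mKE) = √(2 × 1.673 × 10⁻²⁷ × 5.719 × 10⁻¹⁷) = 4.374 × 10⁻²² kg·m/s.
λ = h/p = 6.626 × 10⁻³⁴ / 4.374 × 10⁻²² = 1.51 × 10⁻¹² m = 1510 fm.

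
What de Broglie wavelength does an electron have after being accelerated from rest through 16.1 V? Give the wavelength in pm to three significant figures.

λ = 306 pm

KE = eV = 1.602 × 10⁻¹⁹ × 16.10 = 2.579 × 10⁻¹⁸ J.
p = √(2mKE) = √(2 × 9.109 × 10⁻³¹ × 2.579 × 10⁻¹⁸) = 2.168 × 10⁻²⁴ kg·m/s.
λ = h/p = 6.626 × 10⁻³⁴ / 2.168 × 10⁻²⁴ = 3.06 × 10⁻¹⁰ m = 306 pm.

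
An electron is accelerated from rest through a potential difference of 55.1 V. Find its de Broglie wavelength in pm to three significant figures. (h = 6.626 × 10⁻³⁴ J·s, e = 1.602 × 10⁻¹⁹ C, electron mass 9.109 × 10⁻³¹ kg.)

λ = 165 pm

KE = eV = 1.602 × 10⁻¹⁹ × 55.10 = 8.827 × 10⁻¹⁸ J.
p = √(2mKE) = √(2 × 9.109 × 10⁻³¹ × 8.827 × 10⁻¹⁸) = 4.010 × 10⁻²⁴ kg·m/s.
λ = h/p = 6.626 × 10⁻³⁴ / 4.010 × 10⁻²⁴ = 1.65 × 10⁻¹⁰ m = 165 pm.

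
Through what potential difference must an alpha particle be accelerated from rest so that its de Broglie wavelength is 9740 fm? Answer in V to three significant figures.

V = 1.09 V

p = h/λ = 6.626 × 10⁻³⁴ / 9.740 × 10⁻¹² = 6.803 × 10⁻²³ kg·m/s.
KE = p²/(2m) = 3.482 × 10⁻¹⁹ J.
V = KE/2e = 3.482 × 10⁻¹⁹ / (2 × 1.602 × 10⁻¹⁹) = 1.09 V.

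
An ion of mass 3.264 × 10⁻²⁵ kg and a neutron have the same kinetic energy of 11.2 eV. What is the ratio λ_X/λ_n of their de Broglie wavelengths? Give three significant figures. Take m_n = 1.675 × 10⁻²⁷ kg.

λ_X/λ_n = 0.0716

At fixed KE, p = √(2mKE) so λ = h/p ∝ 1/√m.
λ_X/λ_n = √(m_n/m_X) = √(1.675 × 10⁻²⁷/3.264 × 10⁻²⁵) = √(5.132 × 10⁻³) = 0.0716.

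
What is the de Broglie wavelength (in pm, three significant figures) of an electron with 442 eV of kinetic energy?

λ = 58.3 pm

KE = 442 eV = 7.081 × 10⁻¹⁷ J.
p = √(2mKE) = √(2 × 9.109 × 10⁻³¹ × 7.081 × 10⁻¹⁷) = 1.136 × 10⁻²³ kg·m/s.
λ = h/p = 6.626 × 10⁻³⁴ / 1.136 × 10⁻²³ = 5.83 × 10⁻¹¹ m = 58.3 pm.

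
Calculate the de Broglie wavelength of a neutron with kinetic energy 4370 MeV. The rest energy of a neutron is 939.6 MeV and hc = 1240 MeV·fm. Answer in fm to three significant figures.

λ = 0.237 fm

Total energy E = KE + m₀c² = 4370 + 939.6 = 5309.6 MeV.
(pc)² = E² − (m₀c²)² = (5309.6)² − (939.6)² = 2.731 × 10⁷ MeV², so pc = 5226 MeV.
λ = hc/(pc) = 1240 MeV·fm / 5226 MeV = 0.237 fm.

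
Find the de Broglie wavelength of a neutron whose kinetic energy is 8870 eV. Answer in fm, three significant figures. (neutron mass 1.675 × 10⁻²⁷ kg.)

λ = 304 fm

KE = 8870 eV = 1.421 × 10⁻¹⁵ J.
p = √(2mKE) = √(2 × 1.675 × 10⁻²⁷ × 1.421 × 10⁻¹⁵) = 2.182 × 10⁻²¹ kg·m/s.
λ = h/p = 6.626 × 10⁻³⁴ / 2.182 × 10⁻²¹ = 3.04 × 10⁻¹³ m = 304 fm.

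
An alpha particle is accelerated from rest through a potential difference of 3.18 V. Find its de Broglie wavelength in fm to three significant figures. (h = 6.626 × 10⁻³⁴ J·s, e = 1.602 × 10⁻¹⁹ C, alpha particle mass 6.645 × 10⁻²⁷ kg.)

λ = 5690 fm

KE = 2eV = 2 × 1.602 × 10⁻¹⁹ × 3.180 = 1.019 × 10⁻¹⁸ J.
p = √(2mKE) = √(2 × 6.645 × 10⁻²⁷ × 1.019 × 10⁻¹⁸) = 1.164 × 10⁻²² kg·m/s.
λ = h/p = 6.626 × 10⁻³⁴ / 1.164 × 10⁻²² = 5.69 × 10⁻¹² m = 5690 fm.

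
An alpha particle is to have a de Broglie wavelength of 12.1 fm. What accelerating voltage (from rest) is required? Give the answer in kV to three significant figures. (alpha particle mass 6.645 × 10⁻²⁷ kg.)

V = 704 kV

p = h/λ = 6.626 × 10⁻³⁴ / 1.210 × 10⁻¹⁴ = 5.476 × 10⁻²⁰ kg·m/s.
KE = p²/(2m) = 2.256 × 10⁻¹³ J.
V = KE/2e = 2.256 × 10⁻¹³ / (2 × 1.602 × 10⁻¹⁹) = 704 kV.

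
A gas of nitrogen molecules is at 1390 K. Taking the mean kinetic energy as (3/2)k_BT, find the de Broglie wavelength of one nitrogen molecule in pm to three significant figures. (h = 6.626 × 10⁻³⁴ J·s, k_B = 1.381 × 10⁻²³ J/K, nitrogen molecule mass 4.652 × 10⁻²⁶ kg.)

KE = (3/2)k_BT = 1.5 × 1.381 × 10⁻²³ × 1390 = 2.879 × 10⁻²⁰ J.
p = √(2mKE) = √(2 × 4.652 × 10⁻²⁶ × 2.879 × 10⁻²⁰) = 5.176 × 10⁻²³ kg·m/s.
λ = h/p = 1.28 × 10⁻¹¹ m = 12.8 pm.

λ = 12.8 pm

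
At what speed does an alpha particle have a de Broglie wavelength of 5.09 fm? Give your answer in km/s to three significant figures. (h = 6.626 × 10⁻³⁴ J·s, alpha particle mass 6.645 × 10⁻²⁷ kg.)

v = 1.96 × 10⁴ km/s

p = h/λ = 6.626 × 10⁻³⁴ / 5.090 × 10⁻¹⁵ = 1.302 × 10⁻¹⁹ kg·m/s.
v = p/m = 1.302 × 10⁻¹⁹ / 6.645 × 10⁻²⁷ = 1.96 × 10⁷ m/s = 1.96 × 10⁴ km/s.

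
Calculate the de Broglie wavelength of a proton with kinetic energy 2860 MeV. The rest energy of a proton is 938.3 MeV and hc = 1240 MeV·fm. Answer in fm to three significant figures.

Total energy E = KE + m₀c² = 2860 + 938.3 = 3798.3 MeV.
(pc)² = E² − (m₀c²)² = (3798.3)² − (938.3)² = 1.355 × 10⁷ MeV², so pc = 3681 MeV.
λ = hc/(pc) = 1240 MeV·fm / 3681 MeV = 0.337 fm.

λ = 0.337 fm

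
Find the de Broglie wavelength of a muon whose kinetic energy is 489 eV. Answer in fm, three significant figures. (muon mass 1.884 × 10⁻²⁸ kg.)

λ = 3860 fm

KE = 489 eV = 7.834 × 10⁻¹⁷ J.
p = √(2mKE) = √(2 × 1.884 × 10⁻²⁸ × 7.834 × 10⁻¹⁷) = 1.718 × 10⁻²² kg·m/s.
λ = h/p = 6.626 × 10⁻³⁴ / 1.718 × 10⁻²² = 3.86 × 10⁻¹² m = 3860 fm.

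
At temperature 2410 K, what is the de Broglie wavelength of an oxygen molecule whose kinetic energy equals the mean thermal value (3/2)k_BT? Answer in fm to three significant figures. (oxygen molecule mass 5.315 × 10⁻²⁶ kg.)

λ = 9100 fm

KE = (3/2)k_BT = 1.5 × 1.381 × 10⁻²³ × 2410 = 4.992 × 10⁻²⁰ J.
p = √(2mKE) = √(2 × 5.315 × 10⁻²⁶ × 4.992 × 10⁻²⁰) = 7.285 × 10⁻²³ kg·m/s.
λ = h/p = 9.10 × 10⁻¹² m = 9100 fm.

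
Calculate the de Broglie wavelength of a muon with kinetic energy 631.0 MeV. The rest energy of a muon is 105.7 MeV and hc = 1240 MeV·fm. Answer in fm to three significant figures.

λ = 1.70 fm

Total energy E = KE + m₀c² = 631.0 + 105.7 = 736.7 MeV.
(pc)² = E² − (m₀c²)² = (736.7)² − (105.7)² = 5.316 × 10⁵ MeV², so pc = 729.1 MeV.
λ = hc/(pc) = 1240 MeV·fm / 729.1 MeV = 1.70 fm.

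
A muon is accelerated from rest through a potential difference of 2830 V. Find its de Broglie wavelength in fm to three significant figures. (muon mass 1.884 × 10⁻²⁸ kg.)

λ = 1600 fm

KE = eV = 1.602 × 10⁻¹⁹ × 2830 = 4.534 × 10⁻¹⁶ J.
p = √(2mKE) = √(2 × 1.884 × 10⁻²⁸ × 4.534 × 10⁻¹⁶) = 4.133 × 10⁻²² kg·m/s.
λ = h/p = 6.626 × 10⁻³⁴ / 4.133 × 10⁻²² = 1.60 × 10⁻¹² m = 1600 fm.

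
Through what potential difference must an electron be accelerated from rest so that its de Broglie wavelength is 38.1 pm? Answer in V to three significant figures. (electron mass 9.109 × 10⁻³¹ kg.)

V = 1040 V

p = h/λ = 6.626 × 10⁻³⁴ / 3.810 × 10⁻¹¹ = 1.739 × 10⁻²³ kg·m/s.
KE = p²/(2m) = 1.660 × 10⁻¹⁶ J.
V = KE/e = 1.660 × 10⁻¹⁶ / (1.602 × 10⁻¹⁹) = 1040 V.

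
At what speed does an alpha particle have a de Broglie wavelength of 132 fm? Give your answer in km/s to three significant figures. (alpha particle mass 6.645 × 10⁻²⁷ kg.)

p = h/λ = 6.626 × 10⁻³⁴ / 1.320 × 10⁻¹³ = 5.020 × 10⁻²¹ kg·m/s.
v = p/m = 5.020 × 10⁻²¹ / 6.645 × 10⁻²⁷ = 7.55 × 10⁵ m/s = 755 km/s.

v = 755 km/s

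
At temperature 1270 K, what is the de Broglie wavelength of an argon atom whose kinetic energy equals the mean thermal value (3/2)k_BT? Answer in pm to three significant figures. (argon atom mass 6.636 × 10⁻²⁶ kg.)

KE = (3/2)k_BT = 1.5 × 1.381 × 10⁻²³ × 1270 = 2.631 × 10⁻²⁰ J.
p = √(2mKE) = √(2 × 6.636 × 10⁻²⁶ × 2.631 × 10⁻²⁰) = 5.909 × 10⁻²³ kg·m/s.
λ = h/p = 1.12 × 10⁻¹¹ m = 11.2 pm.

λ = 11.2 pm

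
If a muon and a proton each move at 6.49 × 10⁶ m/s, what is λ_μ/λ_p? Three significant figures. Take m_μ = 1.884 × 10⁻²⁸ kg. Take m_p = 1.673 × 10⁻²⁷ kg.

λ_μ/λ_p = 8.88

At fixed v, p = mv so λ = h/(mv) ∝ 1/m.
λ_μ/λ_p = m_p/m_μ = 1.673 × 10⁻²⁷/1.884 × 10⁻²⁸ = 8.88.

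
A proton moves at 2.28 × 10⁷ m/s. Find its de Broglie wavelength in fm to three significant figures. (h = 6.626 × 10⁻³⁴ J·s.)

p = mv = 1.673 × 10⁻²⁷ × 2.28 × 10⁷ = 3.814 × 10⁻²⁰ kg·m/s.
λ = h/p = 6.626 × 10⁻³⁴ / 3.814 × 10⁻²⁰ = 1.74 × 10⁻¹⁴ m = 17.4 fm.

λ = 17.4 fm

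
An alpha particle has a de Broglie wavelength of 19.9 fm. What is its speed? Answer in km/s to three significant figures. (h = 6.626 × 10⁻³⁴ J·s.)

v = 5010 km/s

p = h/λ = 6.626 × 10⁻³⁴ / 1.990 × 10⁻¹⁴ = 3.330 × 10⁻²⁰ kg·m/s.
v = p/m = 3.330 × 10⁻²⁰ / 6.645 × 10⁻²⁷ = 5.01 × 10⁶ m/s = 5010 km/s.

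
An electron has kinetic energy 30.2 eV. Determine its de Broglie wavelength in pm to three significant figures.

λ = 223 pm

KE = 30.2 eV = 4.838 × 10⁻¹⁸ J.
p = √(2mKE) = √(2 × 9.109 × 10⁻³¹ × 4.838 × 10⁻¹⁸) = 2.969 × 10⁻²⁴ kg·m/s.
λ = h/p = 6.626 × 10⁻³⁴ / 2.969 × 10⁻²⁴ = 2.23 × 10⁻¹⁰ m = 223 pm.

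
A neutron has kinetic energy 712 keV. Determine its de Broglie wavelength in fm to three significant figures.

λ = 33.9 fm

KE = 712 keV = 1.141 × 10⁻¹³ J.
p = √(2mKE) = √(2 × 1.675 × 10⁻²⁷ × 1.141 × 10⁻¹³) = 1.955 × 10⁻²⁰ kg·m/s.
λ = h/p = 6.626 × 10⁻³⁴ / 1.955 × 10⁻²⁰ = 3.39 × 10⁻¹⁴ m = 33.9 fm.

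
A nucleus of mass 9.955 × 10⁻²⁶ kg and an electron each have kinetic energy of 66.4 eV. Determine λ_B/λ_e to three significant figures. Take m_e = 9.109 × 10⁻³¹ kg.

At fixed KE, p = √(2mKE) so λ = h/p ∝ 1/√m.
λ_B/λ_e = √(m_e/m_B) = √(9.109 × 10⁻³¹/9.955 × 10⁻²⁶) = √(9.150 × 10⁻⁶) = 3.02 × 10⁻³.

λ_B/λ_e = 3.02 × 10⁻³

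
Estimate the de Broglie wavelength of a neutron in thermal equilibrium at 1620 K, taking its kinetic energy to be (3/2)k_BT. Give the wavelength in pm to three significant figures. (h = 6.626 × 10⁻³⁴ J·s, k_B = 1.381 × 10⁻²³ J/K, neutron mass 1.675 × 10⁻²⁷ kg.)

λ = 62.5 pm

KE = (3/2)k_BT = 1.5 × 1.381 × 10⁻²³ × 1620 = 3.356 × 10⁻²⁰ J.
p = √(2mKE) = √(2 × 1.675 × 10⁻²⁷ × 3.356 × 10⁻²⁰) = 1.060 × 10⁻²³ kg·m/s.
λ = h/p = 6.25 × 10⁻¹¹ m = 62.5 pm.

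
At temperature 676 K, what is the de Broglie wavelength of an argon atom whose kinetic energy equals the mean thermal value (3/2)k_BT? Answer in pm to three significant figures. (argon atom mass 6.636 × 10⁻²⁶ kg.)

λ = 15.4 pm

KE = (3/2)k_BT = 1.5 × 1.381 × 10⁻²³ × 676 = 1.400 × 10⁻²⁰ J.
p = √(2mKE) = √(2 × 6.636 × 10⁻²⁶ × 1.400 × 10⁻²⁰) = 4.311 × 10⁻²³ kg·m/s.
λ = h/p = 1.54 × 10⁻¹¹ m = 15.4 pm.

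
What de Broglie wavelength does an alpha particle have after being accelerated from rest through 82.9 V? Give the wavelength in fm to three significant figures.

KE = 2eV = 2 × 1.602 × 10⁻¹⁹ × 82.90 = 2.656 × 10⁻¹⁷ J.
p = √(2mKE) = √(2 × 6.645 × 10⁻²⁷ × 2.656 × 10⁻¹⁷) = 5.941 × 10⁻²² kg·m/s.
λ = h/p = 6.626 × 10⁻³⁴ / 5.941 × 10⁻²² = 1.12 × 10⁻¹² m = 1120 fm.

λ = 1120 fm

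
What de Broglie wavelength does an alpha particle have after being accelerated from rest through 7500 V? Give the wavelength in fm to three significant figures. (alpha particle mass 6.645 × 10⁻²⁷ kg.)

KE = 2eV = 2 × 1.602 × 10⁻¹⁹ × 7500 = 2.403 × 10⁻¹⁵ J.
p = √(2mKE) = √(2 × 6.645 × 10⁻²⁷ × 2.403 × 10⁻¹⁵) = 5.651 × 10⁻²¹ kg·m/s.
λ = h/p = 6.626 × 10⁻³⁴ / 5.651 × 10⁻²¹ = 1.17 × 10⁻¹³ m = 117 fm.

λ = 117 fm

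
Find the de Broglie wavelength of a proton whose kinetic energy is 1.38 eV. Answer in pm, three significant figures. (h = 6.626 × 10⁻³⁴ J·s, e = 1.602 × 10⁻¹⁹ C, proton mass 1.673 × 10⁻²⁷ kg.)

KE = 1.38 eV = 2.211 × 10⁻¹⁹ J.
p = √(2mKE) = √(2 × 1.673 × 10⁻²⁷ × 2.211 × 10⁻¹⁹) = 2.720 × 10⁻²³ kg·m/s.
λ = h/p = 6.626 × 10⁻³⁴ / 2.720 × 10⁻²³ = 2.44 × 10⁻¹¹ m = 24.4 pm.

λ = 24.4 pm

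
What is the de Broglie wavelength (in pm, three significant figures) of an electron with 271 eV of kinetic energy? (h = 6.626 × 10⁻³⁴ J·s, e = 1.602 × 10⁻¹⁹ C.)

λ = 74.5 pm

KE = 271 eV = 4.341 × 10⁻¹⁷ J.
p = √(2mKE) = √(2 × 9.109 × 10⁻³¹ × 4.341 × 10⁻¹⁷) = 8.893 × 10⁻²⁴ kg·m/s.
λ = h/p = 6.626 × 10⁻³⁴ / 8.893 × 10⁻²⁴ = 7.45 × 10⁻¹¹ m = 74.5 pm.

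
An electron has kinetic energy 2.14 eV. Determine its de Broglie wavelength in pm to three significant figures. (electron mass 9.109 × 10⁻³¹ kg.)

λ = 838 pm

KE = 2.14 eV = 3.428 × 10⁻¹⁹ J.
p = √(2mKE) = √(2 × 9.109 × 10⁻³¹ × 3.428 × 10⁻¹⁹) = 7.903 × 10⁻²⁵ kg·m/s.
λ = h/p = 6.626 × 10⁻³⁴ / 7.903 × 10⁻²⁵ = 8.38 × 10⁻¹⁰ m = 838 pm.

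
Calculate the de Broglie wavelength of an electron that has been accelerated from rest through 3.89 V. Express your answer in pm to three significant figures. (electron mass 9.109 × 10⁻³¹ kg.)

KE = eV = 1.602 × 10⁻¹⁹ × 3.890 = 6.232 × 10⁻¹⁹ J.
p = √(2mKE) = √(2 × 9.109 × 10⁻³¹ × 6.232 × 10⁻¹⁹) = 1.066 × 10⁻²⁴ kg·m/s.
λ = h/p = 6.626 × 10⁻³⁴ / 1.066 × 10⁻²⁴ = 6.22 × 10⁻¹⁰ m = 622 pm.

λ = 622 pm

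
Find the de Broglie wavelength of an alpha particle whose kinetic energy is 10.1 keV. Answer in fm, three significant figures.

KE = 10.1 keV = 1.618 × 10⁻¹⁵ J.
p = √(2mKE) = √(2 × 6.645 × 10⁻²⁷ × 1.618 × 10⁻¹⁵) = 4.637 × 10⁻²¹ kg·m/s.
λ = h/p = 6.626 × 10⁻³⁴ / 4.637 × 10⁻²¹ = 1.43 × 10⁻¹³ m = 143 fm.

λ = 143 fm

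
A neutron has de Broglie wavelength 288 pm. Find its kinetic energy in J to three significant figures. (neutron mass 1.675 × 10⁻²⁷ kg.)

KE = 1.58 × 10⁻²¹ J

p = h/λ = 6.626 × 10⁻³⁴ / 2.880 × 10⁻¹⁰ = 2.301 × 10⁻²⁴ kg·m/s.
KE = p²/(2m) = (2.301 × 10⁻²⁴)² / (2 × 1.675 × 10⁻²⁷) = 1.580 × 10⁻²¹ J = 1.58 × 10⁻²¹ J.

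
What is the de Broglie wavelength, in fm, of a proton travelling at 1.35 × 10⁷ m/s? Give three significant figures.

λ = 29.3 fm

p = mv = 1.673 × 10⁻²⁷ × 1.35 × 10⁷ = 2.259 × 10⁻²⁰ kg·m/s.
λ = h/p = 6.626 × 10⁻³⁴ / 2.259 × 10⁻²⁰ = 2.93 × 10⁻¹⁴ m = 29.3 fm.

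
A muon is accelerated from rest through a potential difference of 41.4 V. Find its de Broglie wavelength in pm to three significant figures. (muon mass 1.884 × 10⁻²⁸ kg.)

KE = eV = 1.602 × 10⁻¹⁹ × 41.40 = 6.632 × 10⁻¹⁸ J.
p = √(2mKE) = √(2 × 1.884 × 10⁻²⁸ × 6.632 × 10⁻¹⁸) = 4.999 × 10⁻²³ kg·m/s.
λ = h/p = 6.626 × 10⁻³⁴ / 4.999 × 10⁻²³ = 1.33 × 10⁻¹¹ m = 13.3 pm.

λ = 13.3 pm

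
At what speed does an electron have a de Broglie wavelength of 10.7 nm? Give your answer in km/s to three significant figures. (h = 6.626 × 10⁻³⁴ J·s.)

v = 68.0 km/s

p = h/λ = 6.626 × 10⁻³⁴ / 1.070 × 10⁻⁸ = 6.193 × 10⁻²⁶ kg·m/s.
v = p/m = 6.193 × 10⁻²⁶ / 9.109 × 10⁻³¹ = 6.80 × 10⁴ m/s = 68.0 km/s.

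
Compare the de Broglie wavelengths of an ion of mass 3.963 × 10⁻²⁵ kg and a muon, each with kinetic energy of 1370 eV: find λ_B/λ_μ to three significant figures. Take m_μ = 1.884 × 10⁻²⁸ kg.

At fixed KE, p = √(2mKE) so λ = h/p ∝ 1/√m.
λ_B/λ_μ = √(m_μ/m_B) = √(1.884 × 10⁻²⁸/3.963 × 10⁻²⁵) = √(4.754 × 10⁻⁴) = 0.0218.

λ_B/λ_μ = 0.0218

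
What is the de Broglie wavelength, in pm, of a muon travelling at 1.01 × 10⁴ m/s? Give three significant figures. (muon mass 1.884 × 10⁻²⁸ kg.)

p = mv = 1.884 × 10⁻²⁸ × 1.01 × 10⁴ = 1.903 × 10⁻²⁴ kg·m/s.
λ = h/p = 6.626 × 10⁻³⁴ / 1.903 × 10⁻²⁴ = 3.48 × 10⁻¹⁰ m = 348 pm.

λ = 348 pm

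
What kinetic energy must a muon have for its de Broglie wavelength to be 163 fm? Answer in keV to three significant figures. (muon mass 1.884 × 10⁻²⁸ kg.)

KE = 274 keV

p = h/λ = 6.626 × 10⁻³⁴ / 1.630 × 10⁻¹³ = 4.065 × 10⁻²¹ kg·m/s.
KE = p²/(2m) = (4.065 × 10⁻²¹)² / (2 × 1.884 × 10⁻²⁸) = 4.385 × 10⁻¹⁴ J = 274 keV.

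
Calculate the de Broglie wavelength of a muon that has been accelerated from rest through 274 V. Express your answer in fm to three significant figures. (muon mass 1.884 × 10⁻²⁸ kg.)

KE = eV = 1.602 × 10⁻¹⁹ × 274.0 = 4.389 × 10⁻¹⁷ J.
p = √(2mKE) = √(2 × 1.884 × 10⁻²⁸ × 4.389 × 10⁻¹⁷) = 1.286 × 10⁻²² kg·m/s.
λ = h/p = 6.626 × 10⁻³⁴ / 1.286 × 10⁻²² = 5.15 × 10⁻¹² m = 5150 fm.

λ = 5150 fm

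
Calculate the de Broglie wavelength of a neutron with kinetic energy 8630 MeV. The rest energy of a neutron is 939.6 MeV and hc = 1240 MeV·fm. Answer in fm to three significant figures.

Total energy E = KE + m₀c² = 8630 + 939.6 = 9569.6 MeV.
(pc)² = E² − (m₀c²)² = (9569.6)² − (939.6)² = 9.069 × 10⁷ MeV², so pc = 9523 MeV.
λ = hc/(pc) = 1240 MeV·fm / 9523 MeV = 0.130 fm.

λ = 0.130 fm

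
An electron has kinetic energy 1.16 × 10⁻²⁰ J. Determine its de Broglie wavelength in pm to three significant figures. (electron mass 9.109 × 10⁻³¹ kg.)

p = √(2mKE) = √(2 × 9.109 × 10⁻³¹ × 1.160 × 10⁻²⁰) = 1.454 × 10⁻²⁵ kg·m/s.
λ = h/p = 6.626 × 10⁻³⁴ / 1.454 × 10⁻²⁵ = 4.56 × 10⁻⁹ m = 4560 pm.

λ = 4560 pm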